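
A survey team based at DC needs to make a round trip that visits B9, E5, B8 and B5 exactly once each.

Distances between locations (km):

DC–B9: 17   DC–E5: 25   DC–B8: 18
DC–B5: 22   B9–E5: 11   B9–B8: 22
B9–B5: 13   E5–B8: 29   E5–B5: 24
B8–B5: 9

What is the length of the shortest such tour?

DC-B9-E5-B8-B5-DC: 17+11+29+9+22 = 88
DC-B9-E5-B5-B8-DC: 17+11+24+9+18 = 79
DC-B9-B8-E5-B5-DC: 17+22+29+24+22 = 114
DC-B9-B8-B5-E5-DC: 17+22+9+24+25 = 97
DC-B9-B5-E5-B8-DC: 17+13+24+29+18 = 101
DC-B9-B5-B8-E5-DC: 17+13+9+29+25 = 93
DC-E5-B9-B8-B5-DC: 25+11+22+9+22 = 89
DC-E5-B9-B5-B8-DC: 25+11+13+9+18 = 76
DC-E5-B8-B9-B5-DC: 25+29+22+13+22 = 111
DC-E5-B5-B9-B8-DC: 25+24+13+22+18 = 102
DC-B8-B9-E5-B5-DC: 18+22+11+24+22 = 97
DC-B8-E5-B9-B5-DC: 18+29+11+13+22 = 93
The minimum is 76.
One optimal route: DC → E5 → B9 → B5 → B8 → DC (or its reverse).

Shortest round trip = 76 km.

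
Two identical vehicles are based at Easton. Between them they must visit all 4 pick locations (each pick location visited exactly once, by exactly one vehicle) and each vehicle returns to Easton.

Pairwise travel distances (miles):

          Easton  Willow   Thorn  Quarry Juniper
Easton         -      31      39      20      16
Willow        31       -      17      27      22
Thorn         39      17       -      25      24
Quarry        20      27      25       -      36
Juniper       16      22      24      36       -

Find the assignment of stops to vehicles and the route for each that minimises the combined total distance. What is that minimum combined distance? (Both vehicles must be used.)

Try each way of splitting the stops between the two vehicles (each non-empty) and, for each split, find the best tour for each vehicle:
  {Willow} + {Thorn, Quarry, Juniper}: 62 + 85 = 147
  {Thorn} + {Willow, Quarry, Juniper}: 78 + 85 = 163
  {Willow, Thorn} + {Quarry, Juniper}: 87 + 72 = 159
  {Quarry} + {Willow, Thorn, Juniper}: 40 + 88 = 128
  {Willow, Quarry} + {Thorn, Juniper}: 78 + 79 = 157
  {Thorn, Quarry} + {Willow, Juniper}: 84 + 69 = 153
  … (7 splits in total)
  {Willow, Thorn, Quarry} + {Juniper}: 93 + 32 = 125  ← best
Best: vehicle 1 Easton → Willow → Thorn → Quarry → Easton = 93; vehicle 2 Easton → Juniper → Easton = 32; combined 125.

Minimum combined distance: 125 miles.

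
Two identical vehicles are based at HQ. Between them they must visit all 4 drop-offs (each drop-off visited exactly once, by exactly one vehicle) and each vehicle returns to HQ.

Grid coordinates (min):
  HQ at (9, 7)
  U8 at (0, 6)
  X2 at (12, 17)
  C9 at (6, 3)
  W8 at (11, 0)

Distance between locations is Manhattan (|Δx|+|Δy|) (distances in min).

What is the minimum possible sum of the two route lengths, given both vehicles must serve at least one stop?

Minimum combined distance: 62 min.

Try each way of splitting the stops between the two vehicles (each non-empty) and, for each split, find the best tour for each vehicle:
  {U8} + {X2, C9, W8}: 20 + 46 = 66
  {X2} + {U8, C9, W8}: 26 + 36 = 62
  {U8, X2} + {C9, W8}: 46 + 24 = 70
  {C9} + {U8, X2, W8}: 14 + 58 = 72
  {U8, C9} + {X2, W8}: 26 + 40 = 66
  {X2, C9} + {U8, W8}: 40 + 36 = 76
  … (7 splits in total)
Best: vehicle 1 HQ → X2 → HQ = 26; vehicle 2 HQ → U8 → C9 → W8 → HQ = 36; combined 62.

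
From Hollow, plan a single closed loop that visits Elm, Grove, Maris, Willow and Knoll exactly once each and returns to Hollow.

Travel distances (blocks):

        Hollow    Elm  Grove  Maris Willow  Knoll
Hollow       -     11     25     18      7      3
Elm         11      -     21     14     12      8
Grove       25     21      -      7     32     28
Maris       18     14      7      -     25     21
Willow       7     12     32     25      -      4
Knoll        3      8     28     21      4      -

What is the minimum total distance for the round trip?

There are 60 distinct closed tours to check (reversals are equivalent).
Hollow→Elm→Grove→Maris→Willow→Knoll→Hollow: 11+21+7+25+4+3 = 71
Hollow→Elm→Grove→Maris→Knoll→Willow→Hollow: 11+21+7+21+4+7 = 71
Hollow→Elm→Grove→Willow→Maris→Knoll→Hollow: 11+21+32+25+21+3 = 113
Hollow→Elm→Grove→Willow→Knoll→Maris→Hollow: 11+21+32+4+21+18 = 107
Hollow→Elm→Grove→Knoll→Maris→Willow→Hollow: 11+21+28+21+25+7 = 113
Hollow→Elm→Grove→Knoll→Willow→Maris→Hollow: 11+21+28+4+25+18 = 107
Hollow→Elm→Maris→Grove→Willow→Knoll→Hollow: 11+14+7+32+4+3 = 71
Hollow→Elm→Maris→Grove→Knoll→Willow→Hollow: 11+14+7+28+4+7 = 71
Hollow→Elm→Maris→Willow→Grove→Knoll→Hollow: 11+14+25+32+28+3 = 113
Hollow→Elm→Maris→Willow→Knoll→Grove→Hollow: 11+14+25+4+28+25 = 107
Hollow→Elm→Maris→Knoll→Grove→Willow→Hollow: 11+14+21+28+32+7 = 113
Hollow→Elm→Maris→Knoll→Willow→Grove→Hollow: 11+14+21+4+32+25 = 107
Hollow→Elm→Willow→Grove→Maris→Knoll→Hollow: 11+12+32+7+21+3 = 86
Hollow→Elm→Willow→Grove→Knoll→Maris→Hollow: 11+12+32+28+21+18 = 122
… (46 more)
Hollow→Grove→Maris→Elm→Willow→Knoll→Hollow: 25+7+14+12+4+3 = 65  ← best
The minimum is 65.
One optimal route: Hollow → Grove → Maris → Elm → Willow → Knoll → Hollow (or its reverse).

Shortest round trip = 65 blocks.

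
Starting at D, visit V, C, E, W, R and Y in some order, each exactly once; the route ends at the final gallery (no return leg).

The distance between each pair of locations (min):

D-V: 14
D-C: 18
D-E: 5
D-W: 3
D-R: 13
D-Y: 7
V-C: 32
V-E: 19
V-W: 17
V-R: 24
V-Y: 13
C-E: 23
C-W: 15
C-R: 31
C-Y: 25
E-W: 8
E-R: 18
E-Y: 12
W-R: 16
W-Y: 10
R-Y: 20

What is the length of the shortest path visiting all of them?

85 min — the minimum one-way total.

There are 6! = 720 possible orderings.
D→V→C→E→W→R→Y: 14+32+23+8+16+20 = 113
D→V→C→E→W→Y→R: 14+32+23+8+10+20 = 107
D→V→C→E→R→W→Y: 14+32+23+18+16+10 = 113
D→V→C→E→R→Y→W: 14+32+23+18+20+10 = 117
D→V→C→E→Y→W→R: 14+32+23+12+10+16 = 107
D→V→C→E→Y→R→W: 14+32+23+12+20+16 = 117
D→V→C→W→E→R→Y: 14+32+15+8+18+20 = 107
D→V→C→W→E→Y→R: 14+32+15+8+12+20 = 101
… (712 more)
D→E→R→V→Y→W→C: 5+18+24+13+10+15 = 85  ← best
The minimum is 85.
One shortest path: D → E → R → V → Y → W → C.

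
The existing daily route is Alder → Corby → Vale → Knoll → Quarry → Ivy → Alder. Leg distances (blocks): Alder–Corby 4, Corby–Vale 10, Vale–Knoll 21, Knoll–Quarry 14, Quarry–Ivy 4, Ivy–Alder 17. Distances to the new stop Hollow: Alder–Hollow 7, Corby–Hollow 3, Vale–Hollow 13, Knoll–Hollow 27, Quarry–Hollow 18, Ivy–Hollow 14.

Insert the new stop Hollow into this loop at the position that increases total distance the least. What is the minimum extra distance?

+4 blocks — insert Hollow between Ivy and Alder.

Insertion cost between consecutive stops i–j is d(i,Hollow) + d(Hollow,j) − d(i,j):
  between Alder and Corby: 7 + 3 − 4 = 6
  between Corby and Vale: 3 + 13 − 10 = 6
  between Vale and Knoll: 13 + 27 − 21 = 19
  between Knoll and Quarry: 27 + 18 − 14 = 31
  between Quarry and Ivy: 18 + 14 − 4 = 28
  between Ivy and Alder: 14 + 7 − 17 = 4
Cheapest insertion is between Ivy and Alder, adding 4.
New total = 70 + 4 = 74.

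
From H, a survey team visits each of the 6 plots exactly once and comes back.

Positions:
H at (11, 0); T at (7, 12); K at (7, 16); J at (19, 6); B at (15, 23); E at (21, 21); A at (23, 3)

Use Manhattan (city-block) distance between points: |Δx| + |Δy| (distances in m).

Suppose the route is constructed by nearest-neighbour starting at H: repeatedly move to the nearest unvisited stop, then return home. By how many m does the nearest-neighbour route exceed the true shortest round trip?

From H: J=14, A=15, T=16, K=20, B=27, E=31 → choose J (14).
From J: A=7, E=17, T=18, B=21, K=22 → choose A (7).
From A: E=20, T=25, B=28, K=29 → choose E (20).
From E: B=8, K=19, T=23 → choose B (8).
From B: K=15, T=19 → choose K (15).
From K: T=4 → choose T (4).
NN route H → J → A → E → B → K → T → H costs 84.
Optimal: H → T → K → B → E → J → A → H costs 82 (by enumerating all 360 distinct tours).
Excess = 84 − 82 = 2.

Excess over optimum: 2 m.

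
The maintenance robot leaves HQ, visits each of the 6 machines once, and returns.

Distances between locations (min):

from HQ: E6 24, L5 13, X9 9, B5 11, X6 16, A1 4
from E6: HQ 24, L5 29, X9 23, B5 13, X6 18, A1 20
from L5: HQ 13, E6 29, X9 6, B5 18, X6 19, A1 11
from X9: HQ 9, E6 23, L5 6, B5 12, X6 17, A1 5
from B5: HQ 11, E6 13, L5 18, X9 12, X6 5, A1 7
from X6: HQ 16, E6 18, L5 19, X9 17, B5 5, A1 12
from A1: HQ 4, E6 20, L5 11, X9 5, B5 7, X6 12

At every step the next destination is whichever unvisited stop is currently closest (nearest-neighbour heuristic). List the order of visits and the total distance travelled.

HQ → [A1:4 / X9:9 / B5:11 / L5:13 / X6:16 / E6:24] → A1 (4)
A1 → [X9:5 / B5:7 / L5:11 / X6:12 / E6:20] → X9 (5)
X9 → [L5:6 / B5:12 / X6:17 / E6:23] → L5 (6)
L5 → [B5:18 / X6:19 / E6:29] → B5 (18)
B5 → [X6:5 / E6:13] → X6 (5)
X6 → [E6:18] → E6 (18)
Return E6→HQ: 24.
Total = 4 + 5 + 6 + 18 + 5 + 18 + 24 = 80.

Nearest-neighbour total = 80 min; route HQ → A1 → X9 → L5 → B5 → X6 → E6 → HQ.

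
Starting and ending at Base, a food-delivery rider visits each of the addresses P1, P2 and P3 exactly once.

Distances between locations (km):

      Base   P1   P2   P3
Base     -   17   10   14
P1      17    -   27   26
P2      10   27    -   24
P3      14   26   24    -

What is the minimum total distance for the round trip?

There are 3 distinct closed tours to check (reversals are equivalent).
Base→P1→P2→P3→Base: 17+27+24+14 = 82
Base→P1→P3→P2→Base: 17+26+24+10 = 77
Base→P2→P1→P3→Base: 10+27+26+14 = 77
The minimum is 77.
One optimal route: Base → P1 → P3 → P2 → Base (or its reverse).

Shortest round trip = 77 km.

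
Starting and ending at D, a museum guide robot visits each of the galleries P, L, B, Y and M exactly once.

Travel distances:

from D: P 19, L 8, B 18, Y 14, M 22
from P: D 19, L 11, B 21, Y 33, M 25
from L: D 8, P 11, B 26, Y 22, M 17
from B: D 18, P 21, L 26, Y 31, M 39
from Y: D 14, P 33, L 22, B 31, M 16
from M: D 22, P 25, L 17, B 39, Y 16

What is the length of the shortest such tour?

There are 60 distinct closed tours to check (reversals are equivalent).
D → P → L → B → Y → M → D: 19+11+26+31+16+22 = 125
D → P → L → B → M → Y → D: 19+11+26+39+16+14 = 125
D → P → L → Y → B → M → D: 19+11+22+31+39+22 = 144
D → P → L → Y → M → B → D: 19+11+22+16+39+18 = 125
D → P → L → M → B → Y → D: 19+11+17+39+31+14 = 131
D → P → L → M → Y → B → D: 19+11+17+16+31+18 = 112
D → P → B → L → Y → M → D: 19+21+26+22+16+22 = 126
D → P → B → L → M → Y → D: 19+21+26+17+16+14 = 113
D → P → B → Y → L → M → D: 19+21+31+22+17+22 = 132
D → P → B → Y → M → L → D: 19+21+31+16+17+8 = 112
D → P → B → M → L → Y → D: 19+21+39+17+22+14 = 132
D → P → B → M → Y → L → D: 19+21+39+16+22+8 = 125
D → P → Y → L → B → M → D: 19+33+22+26+39+22 = 161
D → P → Y → L → M → B → D: 19+33+22+17+39+18 = 148
… (46 more)
D → B → P → L → M → Y → D: 18+21+11+17+16+14 = 97  ← best
The minimum is 97.
One optimal route: D → B → P → L → M → Y → D (or its reverse).

Shortest round trip = 97.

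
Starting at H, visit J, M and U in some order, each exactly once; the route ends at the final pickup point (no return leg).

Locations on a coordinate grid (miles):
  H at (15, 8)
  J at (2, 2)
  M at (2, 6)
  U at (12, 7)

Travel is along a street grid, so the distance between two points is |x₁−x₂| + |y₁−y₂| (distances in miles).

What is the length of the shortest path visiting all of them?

There are 3! = 6 possible orderings.
H → J → M → U: 19+4+11 = 34
H → J → U → M: 19+15+11 = 45
H → M → J → U: 15+4+15 = 34
H → M → U → J: 15+11+15 = 41
H → U → J → M: 4+15+4 = 23
H → U → M → J: 4+11+4 = 19
The minimum is 19.
One shortest path: H → U → M → J.

Shortest open route: 19 miles.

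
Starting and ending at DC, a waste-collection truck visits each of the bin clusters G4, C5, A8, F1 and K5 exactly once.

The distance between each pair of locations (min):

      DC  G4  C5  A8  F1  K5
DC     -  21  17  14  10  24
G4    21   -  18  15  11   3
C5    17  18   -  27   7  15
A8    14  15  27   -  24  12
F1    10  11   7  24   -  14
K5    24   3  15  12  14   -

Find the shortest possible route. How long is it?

Minimum total distance: 64 min.

There are 60 distinct closed tours to check (reversals are equivalent).
DC → G4 → C5 → A8 → F1 → K5 → DC: 21+18+27+24+14+24 = 128
DC → G4 → C5 → A8 → K5 → F1 → DC: 21+18+27+12+14+10 = 102
DC → G4 → C5 → F1 → A8 → K5 → DC: 21+18+7+24+12+24 = 106
DC → G4 → C5 → F1 → K5 → A8 → DC: 21+18+7+14+12+14 = 86
DC → G4 → C5 → K5 → A8 → F1 → DC: 21+18+15+12+24+10 = 100
DC → G4 → C5 → K5 → F1 → A8 → DC: 21+18+15+14+24+14 = 106
DC → G4 → A8 → C5 → F1 → K5 → DC: 21+15+27+7+14+24 = 108
DC → G4 → A8 → C5 → K5 → F1 → DC: 21+15+27+15+14+10 = 102
DC → G4 → A8 → F1 → C5 → K5 → DC: 21+15+24+7+15+24 = 106
DC → G4 → A8 → F1 → K5 → C5 → DC: 21+15+24+14+15+17 = 106
DC → G4 → A8 → K5 → C5 → F1 → DC: 21+15+12+15+7+10 = 80
DC → G4 → A8 → K5 → F1 → C5 → DC: 21+15+12+14+7+17 = 86
DC → G4 → F1 → C5 → A8 → K5 → DC: 21+11+7+27+12+24 = 102
DC → G4 → F1 → C5 → K5 → A8 → DC: 21+11+7+15+12+14 = 80
… (46 more)
DC → C5 → F1 → G4 → K5 → A8 → DC: 17+7+11+3+12+14 = 64  ← best
The minimum is 64.
One optimal route: DC → C5 → F1 → G4 → K5 → A8 → DC (or its reverse).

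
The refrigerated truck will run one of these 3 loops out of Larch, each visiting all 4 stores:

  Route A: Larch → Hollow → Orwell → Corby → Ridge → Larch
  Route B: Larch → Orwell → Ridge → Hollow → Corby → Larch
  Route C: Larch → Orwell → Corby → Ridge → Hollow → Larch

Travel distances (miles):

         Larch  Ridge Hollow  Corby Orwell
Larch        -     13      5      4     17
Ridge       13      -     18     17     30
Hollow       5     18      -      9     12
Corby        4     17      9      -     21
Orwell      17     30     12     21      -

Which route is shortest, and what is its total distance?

68 miles — Route A is the shortest.

Route A: 5 + 12 + 21 + 17 + 13 = 68
Route B: 17 + 30 + 18 + 9 + 4 = 78
Route C: 17 + 21 + 17 + 18 + 5 = 78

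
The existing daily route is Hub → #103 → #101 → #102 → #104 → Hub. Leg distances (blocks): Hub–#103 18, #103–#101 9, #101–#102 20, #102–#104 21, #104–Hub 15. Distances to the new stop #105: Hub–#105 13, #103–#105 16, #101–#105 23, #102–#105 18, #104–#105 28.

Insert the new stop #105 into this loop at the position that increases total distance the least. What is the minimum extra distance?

+11 blocks — insert #105 between Hub and #103.

Insertion cost between consecutive stops i–j is d(i,#105) + d(#105,j) − d(i,j):
  between Hub and #103: 13 + 16 − 18 = 11
  between #103 and #101: 16 + 23 − 9 = 30
  between #101 and #102: 23 + 18 − 20 = 21
  between #102 and #104: 18 + 28 − 21 = 25
  between #104 and Hub: 28 + 13 − 15 = 26
Cheapest insertion is between Hub and #103, adding 11.
New total = 83 + 11 = 94.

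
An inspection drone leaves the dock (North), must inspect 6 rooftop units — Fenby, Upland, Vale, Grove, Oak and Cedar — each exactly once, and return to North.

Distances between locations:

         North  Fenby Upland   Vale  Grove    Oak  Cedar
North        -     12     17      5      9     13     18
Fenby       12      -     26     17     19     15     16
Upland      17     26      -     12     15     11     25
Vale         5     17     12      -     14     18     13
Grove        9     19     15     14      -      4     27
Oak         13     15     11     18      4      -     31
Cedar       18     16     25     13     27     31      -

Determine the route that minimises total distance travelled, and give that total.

North - Fenby - Upland - Vale - Grove - Oak - Cedar - North: 12+26+12+14+4+31+18 = 117
North - Fenby - Upland - Vale - Grove - Cedar - Oak - North: 12+26+12+14+27+31+13 = 135
North - Fenby - Upland - Vale - Oak - Grove - Cedar - North: 12+26+12+18+4+27+18 = 117
North - Fenby - Upland - Vale - Oak - Cedar - Grove - North: 12+26+12+18+31+27+9 = 135
North - Fenby - Upland - Vale - Cedar - Grove - Oak - North: 12+26+12+13+27+4+13 = 107
North - Fenby - Upland - Vale - Cedar - Oak - Grove - North: 12+26+12+13+31+4+9 = 107
North - Fenby - Upland - Grove - Vale - Oak - Cedar - North: 12+26+15+14+18+31+18 = 134
North - Fenby - Upland - Grove - Vale - Cedar - Oak - North: 12+26+15+14+13+31+13 = 124
… (352 more)
North - Fenby - Cedar - Vale - Upland - Oak - Grove - North: 12+16+13+12+11+4+9 = 77  ← best
The minimum is 77.
One optimal route: North → Fenby → Cedar → Vale → Upland → Oak → Grove → North (or its reverse).

Shortest round trip = 77.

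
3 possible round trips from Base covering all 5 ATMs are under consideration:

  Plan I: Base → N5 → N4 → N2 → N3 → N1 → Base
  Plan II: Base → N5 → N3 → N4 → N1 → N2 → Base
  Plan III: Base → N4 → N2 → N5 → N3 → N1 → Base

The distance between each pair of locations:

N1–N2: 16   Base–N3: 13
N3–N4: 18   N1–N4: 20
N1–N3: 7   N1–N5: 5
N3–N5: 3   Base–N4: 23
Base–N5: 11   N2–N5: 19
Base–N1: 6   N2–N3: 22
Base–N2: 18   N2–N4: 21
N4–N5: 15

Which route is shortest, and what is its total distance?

Plan I: 11 + 15 + 21 + 22 + 7 + 6 = 82
Plan II: 11 + 3 + 18 + 20 + 16 + 18 = 86
Plan III: 23 + 21 + 19 + 3 + 7 + 6 = 79

Shortest is Plan III, total 79.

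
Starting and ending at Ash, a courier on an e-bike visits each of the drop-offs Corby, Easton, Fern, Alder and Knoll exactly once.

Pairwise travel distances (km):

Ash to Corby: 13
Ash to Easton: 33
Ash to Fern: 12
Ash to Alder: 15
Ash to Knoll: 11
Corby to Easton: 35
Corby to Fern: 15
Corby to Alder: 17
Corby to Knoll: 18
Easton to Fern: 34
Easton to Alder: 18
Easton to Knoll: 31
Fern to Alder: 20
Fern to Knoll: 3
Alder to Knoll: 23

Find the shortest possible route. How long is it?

With 5 stops there are 5!/2 = 60 distinct round trips (a route and its reverse cost the same).
Ash-Corby-Easton-Fern-Alder-Knoll-Ash: 13+35+34+20+23+11 = 136
Ash-Corby-Easton-Fern-Knoll-Alder-Ash: 13+35+34+3+23+15 = 123
Ash-Corby-Easton-Alder-Fern-Knoll-Ash: 13+35+18+20+3+11 = 100
Ash-Corby-Easton-Alder-Knoll-Fern-Ash: 13+35+18+23+3+12 = 104
Ash-Corby-Easton-Knoll-Fern-Alder-Ash: 13+35+31+3+20+15 = 117
Ash-Corby-Easton-Knoll-Alder-Fern-Ash: 13+35+31+23+20+12 = 134
Ash-Corby-Fern-Easton-Alder-Knoll-Ash: 13+15+34+18+23+11 = 114
Ash-Corby-Fern-Easton-Knoll-Alder-Ash: 13+15+34+31+23+15 = 131
Ash-Corby-Fern-Alder-Easton-Knoll-Ash: 13+15+20+18+31+11 = 108
Ash-Corby-Fern-Alder-Knoll-Easton-Ash: 13+15+20+23+31+33 = 135
Ash-Corby-Fern-Knoll-Easton-Alder-Ash: 13+15+3+31+18+15 = 95
Ash-Corby-Fern-Knoll-Alder-Easton-Ash: 13+15+3+23+18+33 = 105
Ash-Corby-Alder-Easton-Fern-Knoll-Ash: 13+17+18+34+3+11 = 96
Ash-Corby-Alder-Easton-Knoll-Fern-Ash: 13+17+18+31+3+12 = 94
… (46 more)
The minimum is 94.
One optimal route: Ash → Corby → Alder → Easton → Knoll → Fern → Ash (or its reverse).

94 km — the shortest possible round trip.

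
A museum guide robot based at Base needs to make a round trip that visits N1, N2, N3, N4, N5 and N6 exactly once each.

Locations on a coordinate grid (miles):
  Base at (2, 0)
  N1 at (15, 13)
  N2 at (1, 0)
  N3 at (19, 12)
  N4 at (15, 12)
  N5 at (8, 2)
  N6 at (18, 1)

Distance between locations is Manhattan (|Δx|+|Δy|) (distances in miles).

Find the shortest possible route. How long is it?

Base → N1 → N2 → N3 → N4 → N5 → N6 → Base: 26+27+30+4+17+11+17 = 132
Base → N1 → N2 → N3 → N4 → N6 → N5 → Base: 26+27+30+4+14+11+8 = 120
Base → N1 → N2 → N3 → N5 → N4 → N6 → Base: 26+27+30+21+17+14+17 = 152
Base → N1 → N2 → N3 → N5 → N6 → N4 → Base: 26+27+30+21+11+14+25 = 154
Base → N1 → N2 → N3 → N6 → N4 → N5 → Base: 26+27+30+12+14+17+8 = 134
Base → N1 → N2 → N3 → N6 → N5 → N4 → Base: 26+27+30+12+11+17+25 = 148
Base → N1 → N2 → N4 → N3 → N5 → N6 → Base: 26+27+26+4+21+11+17 = 132
Base → N1 → N2 → N4 → N3 → N6 → N5 → Base: 26+27+26+4+12+11+8 = 114
… (352 more)
Base → N2 → N5 → N1 → N4 → N3 → N6 → Base: 1+9+18+1+4+12+17 = 62  ← best
The minimum is 62.
One optimal route: Base → N2 → N5 → N1 → N4 → N3 → N6 → Base (or its reverse).

62 miles — the shortest possible round trip.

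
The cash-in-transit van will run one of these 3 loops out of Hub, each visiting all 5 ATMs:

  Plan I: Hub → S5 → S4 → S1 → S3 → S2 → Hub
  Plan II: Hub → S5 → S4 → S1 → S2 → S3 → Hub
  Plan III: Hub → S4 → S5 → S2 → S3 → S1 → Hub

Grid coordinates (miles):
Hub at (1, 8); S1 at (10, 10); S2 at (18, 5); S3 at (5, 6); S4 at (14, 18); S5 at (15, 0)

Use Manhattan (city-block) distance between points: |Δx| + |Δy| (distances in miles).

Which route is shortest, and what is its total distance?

Plan I: 22 + 19 + 12 + 9 + 14 + 20 = 96
Plan II: 22 + 19 + 12 + 13 + 14 + 6 = 86
Plan III: 23 + 19 + 8 + 14 + 9 + 11 = 84

Shortest is Plan III, total 84 miles.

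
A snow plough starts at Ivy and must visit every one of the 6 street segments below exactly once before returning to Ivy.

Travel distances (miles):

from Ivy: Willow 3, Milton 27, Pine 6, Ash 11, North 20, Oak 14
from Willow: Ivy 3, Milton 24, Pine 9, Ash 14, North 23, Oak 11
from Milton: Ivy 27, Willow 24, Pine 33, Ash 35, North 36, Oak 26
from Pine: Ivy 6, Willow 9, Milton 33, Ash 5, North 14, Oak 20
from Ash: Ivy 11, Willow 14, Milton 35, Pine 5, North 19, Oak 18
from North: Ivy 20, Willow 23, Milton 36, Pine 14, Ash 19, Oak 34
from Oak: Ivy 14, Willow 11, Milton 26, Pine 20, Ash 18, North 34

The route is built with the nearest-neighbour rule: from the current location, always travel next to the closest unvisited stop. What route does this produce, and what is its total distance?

At Ivy the remaining stops are Willow 3, Pine 6, Ash 11, Oak 14, North 20, Milton 27; go to Willow.
At Willow the remaining stops are Pine 9, Oak 11, Ash 14, North 23, Milton 24; go to Pine.
At Pine the remaining stops are Ash 5, North 14, Oak 20, Milton 33; go to Ash.
At Ash the remaining stops are Oak 18, North 19, Milton 35; go to Oak.
At Oak the remaining stops are Milton 26, North 34; go to Milton.
At Milton the remaining stops are North 36; go to North.
Return North→Ivy: 20.
Total = 3 + 9 + 5 + 18 + 26 + 36 + 20 = 117.

117 miles along Ivy → Willow → Pine → Ash → Oak → Milton → North → Ivy.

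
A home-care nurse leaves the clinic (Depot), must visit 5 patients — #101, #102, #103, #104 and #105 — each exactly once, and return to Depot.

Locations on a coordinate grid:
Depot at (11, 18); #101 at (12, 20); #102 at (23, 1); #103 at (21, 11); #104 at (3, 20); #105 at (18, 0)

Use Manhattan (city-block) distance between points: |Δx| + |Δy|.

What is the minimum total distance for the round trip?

Shortest round trip = 80.

There are 60 distinct closed tours to check (reversals are equivalent).
Depot → #101 → #102 → #103 → #104 → #105 → Depot: 3+30+12+27+35+25 = 132
Depot → #101 → #102 → #103 → #105 → #104 → Depot: 3+30+12+14+35+10 = 104
Depot → #101 → #102 → #104 → #103 → #105 → Depot: 3+30+39+27+14+25 = 138
Depot → #101 → #102 → #104 → #105 → #103 → Depot: 3+30+39+35+14+17 = 138
Depot → #101 → #102 → #105 → #103 → #104 → Depot: 3+30+6+14+27+10 = 90
Depot → #101 → #102 → #105 → #104 → #103 → Depot: 3+30+6+35+27+17 = 118
Depot → #101 → #103 → #102 → #104 → #105 → Depot: 3+18+12+39+35+25 = 132
Depot → #101 → #103 → #102 → #105 → #104 → Depot: 3+18+12+6+35+10 = 84
Depot → #101 → #103 → #104 → #102 → #105 → Depot: 3+18+27+39+6+25 = 118
Depot → #101 → #103 → #104 → #105 → #102 → Depot: 3+18+27+35+6+29 = 118
Depot → #101 → #103 → #105 → #102 → #104 → Depot: 3+18+14+6+39+10 = 90
Depot → #101 → #103 → #105 → #104 → #102 → Depot: 3+18+14+35+39+29 = 138
Depot → #101 → #104 → #102 → #103 → #105 → Depot: 3+9+39+12+14+25 = 102
Depot → #101 → #104 → #102 → #105 → #103 → Depot: 3+9+39+6+14+17 = 88
… (46 more)
Depot → #103 → #102 → #105 → #101 → #104 → Depot: 17+12+6+26+9+10 = 80  ← best
The minimum is 80.
One optimal route: Depot → #103 → #102 → #105 → #101 → #104 → Depot (or its reverse).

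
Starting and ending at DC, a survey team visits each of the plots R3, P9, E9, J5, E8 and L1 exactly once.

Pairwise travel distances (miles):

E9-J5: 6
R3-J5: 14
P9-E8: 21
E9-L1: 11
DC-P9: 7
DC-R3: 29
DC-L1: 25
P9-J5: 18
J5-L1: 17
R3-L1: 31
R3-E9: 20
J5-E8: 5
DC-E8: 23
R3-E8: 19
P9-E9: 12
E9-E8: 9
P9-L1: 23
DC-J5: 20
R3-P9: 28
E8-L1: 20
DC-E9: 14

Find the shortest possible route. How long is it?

Minimum total distance: 98 miles.

With 6 stops there are 6!/2 = 360 distinct round trips (a route and its reverse cost the same).
DC→R3→P9→E9→J5→E8→L1→DC: 29+28+12+6+5+20+25 = 125
DC→R3→P9→E9→J5→L1→E8→DC: 29+28+12+6+17+20+23 = 135
DC→R3→P9→E9→E8→J5→L1→DC: 29+28+12+9+5+17+25 = 125
DC→R3→P9→E9→E8→L1→J5→DC: 29+28+12+9+20+17+20 = 135
DC→R3→P9→E9→L1→J5→E8→DC: 29+28+12+11+17+5+23 = 125
DC→R3→P9→E9→L1→E8→J5→DC: 29+28+12+11+20+5+20 = 125
DC→R3→P9→J5→E9→E8→L1→DC: 29+28+18+6+9+20+25 = 135
DC→R3→P9→J5→E9→L1→E8→DC: 29+28+18+6+11+20+23 = 135
… (352 more)
DC→R3→J5→E8→E9→L1→P9→DC: 29+14+5+9+11+23+7 = 98  ← best
The minimum is 98.
One optimal route: DC → R3 → J5 → E8 → E9 → L1 → P9 → DC (or its reverse).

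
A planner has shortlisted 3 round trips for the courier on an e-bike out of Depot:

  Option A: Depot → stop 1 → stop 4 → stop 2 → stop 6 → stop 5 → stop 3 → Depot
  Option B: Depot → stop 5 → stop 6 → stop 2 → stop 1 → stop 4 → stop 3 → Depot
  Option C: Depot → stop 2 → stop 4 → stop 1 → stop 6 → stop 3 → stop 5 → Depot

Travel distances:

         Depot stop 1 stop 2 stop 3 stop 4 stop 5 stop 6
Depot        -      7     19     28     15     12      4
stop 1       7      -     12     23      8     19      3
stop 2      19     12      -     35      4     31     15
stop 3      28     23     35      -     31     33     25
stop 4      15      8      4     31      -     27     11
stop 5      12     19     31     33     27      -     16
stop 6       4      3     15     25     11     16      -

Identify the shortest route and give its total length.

104 — Option C is the shortest.

Option A: 7 + 8 + 4 + 15 + 16 + 33 + 28 = 111
Option B: 12 + 16 + 15 + 12 + 8 + 31 + 28 = 122
Option C: 19 + 4 + 8 + 3 + 25 + 33 + 12 = 104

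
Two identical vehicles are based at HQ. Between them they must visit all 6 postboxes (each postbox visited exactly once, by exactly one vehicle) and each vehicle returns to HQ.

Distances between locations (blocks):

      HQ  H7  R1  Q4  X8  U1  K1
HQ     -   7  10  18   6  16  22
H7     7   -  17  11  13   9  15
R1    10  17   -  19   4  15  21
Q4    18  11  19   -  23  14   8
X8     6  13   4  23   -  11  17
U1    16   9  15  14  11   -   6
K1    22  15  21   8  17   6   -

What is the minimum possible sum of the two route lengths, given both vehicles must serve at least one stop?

68 blocks — the smallest possible combined total.

Check every non-empty split of the stops between the two vehicles; for each half take its own optimal tour:
  {H7} + {R1, Q4, X8, U1, K1}: 14 + 57 = 71
  {R1} + {H7, Q4, X8, U1, K1}: 20 + 49 = 69
  {H7, R1} + {Q4, X8, U1, K1}: 34 + 49 = 83
  {Q4} + {H7, R1, X8, U1, K1}: 36 + 53 = 89
  {H7, Q4} + {R1, X8, U1, K1}: 36 + 53 = 89
  {R1, Q4} + {H7, X8, U1, K1}: 47 + 45 = 92
  … (31 splits in total)
  {R1, X8} + {H7, Q4, U1, K1}: 20 + 48 = 68  ← best
Best: vehicle 1 HQ → R1 → X8 → HQ = 20; vehicle 2 HQ → H7 → Q4 → K1 → U1 → HQ = 48; combined 68.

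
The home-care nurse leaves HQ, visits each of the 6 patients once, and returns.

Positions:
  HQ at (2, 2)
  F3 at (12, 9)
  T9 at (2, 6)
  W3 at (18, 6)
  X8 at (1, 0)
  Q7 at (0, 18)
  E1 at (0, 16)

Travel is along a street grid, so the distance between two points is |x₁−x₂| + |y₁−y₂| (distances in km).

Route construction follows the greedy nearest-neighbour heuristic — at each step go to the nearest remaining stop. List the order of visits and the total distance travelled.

Nearest-neighbour total = 74 km; route HQ → X8 → T9 → E1 → Q7 → F3 → W3 → HQ.

From HQ: distances to unvisited — X8=3, T9=4, E1=16, F3=17, Q7=18, W3=20. Nearest is X8 (3).
From X8: distances to unvisited — T9=7, E1=17, Q7=19, F3=20, W3=23. Nearest is T9 (7).
From T9: distances to unvisited — E1=12, F3=13, Q7=14, W3=16. Nearest is E1 (12).
From E1: distances to unvisited — Q7=2, F3=19, W3=28. Nearest is Q7 (2).
From Q7: distances to unvisited — F3=21, W3=30. Nearest is F3 (21).
From F3: distances to unvisited — W3=9. Nearest is W3 (9).
Return W3→HQ: 20.
Total = 3 + 7 + 12 + 2 + 21 + 9 + 20 = 74.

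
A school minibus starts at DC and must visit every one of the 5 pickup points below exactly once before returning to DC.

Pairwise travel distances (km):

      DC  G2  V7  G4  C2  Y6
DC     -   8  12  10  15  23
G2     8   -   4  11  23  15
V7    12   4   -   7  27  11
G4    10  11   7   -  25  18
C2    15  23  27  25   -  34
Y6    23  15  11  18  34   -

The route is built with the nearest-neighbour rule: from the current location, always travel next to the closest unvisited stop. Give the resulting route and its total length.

DC → [G2:8 / G4:10 / V7:12 / C2:15 / Y6:23] → G2 (8)
G2 → [V7:4 / G4:11 / Y6:15 / C2:23] → V7 (4)
V7 → [G4:7 / Y6:11 / C2:27] → G4 (7)
G4 → [Y6:18 / C2:25] → Y6 (18)
Y6 → [C2:34] → C2 (34)
Return C2→DC: 15.
Total = 8 + 4 + 7 + 18 + 34 + 15 = 86.

Nearest-neighbour total = 86 km; route DC → G2 → V7 → G4 → Y6 → C2 → DC.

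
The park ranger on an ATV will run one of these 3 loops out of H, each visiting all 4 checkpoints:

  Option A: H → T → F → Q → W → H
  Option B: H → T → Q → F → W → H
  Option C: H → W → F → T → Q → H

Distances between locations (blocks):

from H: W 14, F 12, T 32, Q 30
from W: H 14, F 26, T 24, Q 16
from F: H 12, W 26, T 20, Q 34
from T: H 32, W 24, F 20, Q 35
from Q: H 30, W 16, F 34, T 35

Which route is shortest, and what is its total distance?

Option A: 32 + 20 + 34 + 16 + 14 = 116
Option B: 32 + 35 + 34 + 26 + 14 = 141
Option C: 14 + 26 + 20 + 35 + 30 = 125

Shortest is Option A, total 116 blocks.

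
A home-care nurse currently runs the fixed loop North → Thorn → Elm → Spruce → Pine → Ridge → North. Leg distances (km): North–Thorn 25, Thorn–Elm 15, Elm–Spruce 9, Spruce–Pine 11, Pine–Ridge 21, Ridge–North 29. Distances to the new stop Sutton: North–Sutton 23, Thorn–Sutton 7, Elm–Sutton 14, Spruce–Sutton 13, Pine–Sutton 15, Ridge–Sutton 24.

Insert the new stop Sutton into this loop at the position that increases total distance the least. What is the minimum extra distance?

Insertion cost between consecutive stops i–j is d(i,Sutton) + d(Sutton,j) − d(i,j):
  between North and Thorn: 23 + 7 − 25 = 5
  between Thorn and Elm: 7 + 14 − 15 = 6
  between Elm and Spruce: 14 + 13 − 9 = 18
  between Spruce and Pine: 13 + 15 − 11 = 17
  between Pine and Ridge: 15 + 24 − 21 = 18
  between Ridge and North: 24 + 23 − 29 = 18
Cheapest insertion is between North and Thorn, adding 5.
New total = 110 + 5 = 115.

+5 km — insert Sutton between North and Thorn.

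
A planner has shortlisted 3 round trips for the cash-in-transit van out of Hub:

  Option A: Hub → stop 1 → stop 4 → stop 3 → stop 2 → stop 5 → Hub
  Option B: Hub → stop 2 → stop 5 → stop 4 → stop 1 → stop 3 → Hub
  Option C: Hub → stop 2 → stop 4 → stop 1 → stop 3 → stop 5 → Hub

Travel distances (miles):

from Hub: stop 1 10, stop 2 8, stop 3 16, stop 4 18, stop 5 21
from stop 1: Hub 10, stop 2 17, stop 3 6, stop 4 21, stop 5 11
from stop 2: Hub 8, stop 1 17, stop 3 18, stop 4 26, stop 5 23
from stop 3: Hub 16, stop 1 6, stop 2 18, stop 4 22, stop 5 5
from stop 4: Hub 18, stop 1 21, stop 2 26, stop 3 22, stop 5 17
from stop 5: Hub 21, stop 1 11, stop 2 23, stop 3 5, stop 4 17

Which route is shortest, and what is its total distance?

Option A: 10 + 21 + 22 + 18 + 23 + 21 = 115
Option B: 8 + 23 + 17 + 21 + 6 + 16 = 91
Option C: 8 + 26 + 21 + 6 + 5 + 21 = 87

87 miles — Option C is the shortest.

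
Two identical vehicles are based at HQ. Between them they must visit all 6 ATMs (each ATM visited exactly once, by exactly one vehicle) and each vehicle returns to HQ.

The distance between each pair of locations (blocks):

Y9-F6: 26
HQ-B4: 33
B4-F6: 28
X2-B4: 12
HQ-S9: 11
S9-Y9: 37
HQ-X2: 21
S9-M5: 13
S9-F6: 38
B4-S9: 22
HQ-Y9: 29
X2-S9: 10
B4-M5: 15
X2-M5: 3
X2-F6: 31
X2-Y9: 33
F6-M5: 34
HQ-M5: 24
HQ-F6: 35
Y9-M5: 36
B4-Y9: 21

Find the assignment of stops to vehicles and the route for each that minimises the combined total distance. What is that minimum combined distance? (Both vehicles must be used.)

Try each way of splitting the stops between the two vehicles (each non-empty) and, for each split, find the best tour for each vehicle:
  {X2} + {B4, S9, Y9, F6, M5}: 42 + 121 = 163
  {B4} + {X2, S9, Y9, F6, M5}: 66 + 113 = 179
  {X2, B4} + {S9, Y9, F6, M5}: 66 + 113 = 179
  {S9} + {X2, B4, Y9, F6, M5}: 22 + 121 = 143
  {X2, S9} + {B4, Y9, F6, M5}: 42 + 121 = 163
  {B4, S9} + {X2, Y9, F6, M5}: 66 + 113 = 179
  … (31 splits in total)
Best: vehicle 1 HQ → S9 → HQ = 22; vehicle 2 HQ → X2 → M5 → B4 → Y9 → F6 → HQ = 121; combined 143.

143 blocks — the smallest possible combined total.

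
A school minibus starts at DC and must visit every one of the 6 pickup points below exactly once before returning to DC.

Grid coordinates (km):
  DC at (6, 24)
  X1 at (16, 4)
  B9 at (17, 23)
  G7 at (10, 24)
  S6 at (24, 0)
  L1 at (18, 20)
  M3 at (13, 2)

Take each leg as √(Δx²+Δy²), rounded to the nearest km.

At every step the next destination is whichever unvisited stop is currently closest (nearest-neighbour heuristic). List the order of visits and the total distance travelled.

Nearest-neighbour total = 75 km; route DC → G7 → B9 → L1 → X1 → M3 → S6 → DC.

DC → [G7:4 / B9:11 / L1:13 / X1:22 / M3:23 / S6:30] → G7 (4)
G7 → [B9:7 / L1:9 / X1:21 / M3:22 / S6:28] → B9 (7)
B9 → [L1:3 / X1:19 / M3:21 / S6:24] → L1 (3)
L1 → [X1:16 / M3:19 / S6:21] → X1 (16)
X1 → [M3:4 / S6:9] → M3 (4)
M3 → [S6:11] → S6 (11)
Return S6→DC: 30.
Total = 4 + 7 + 3 + 16 + 4 + 11 + 30 = 75.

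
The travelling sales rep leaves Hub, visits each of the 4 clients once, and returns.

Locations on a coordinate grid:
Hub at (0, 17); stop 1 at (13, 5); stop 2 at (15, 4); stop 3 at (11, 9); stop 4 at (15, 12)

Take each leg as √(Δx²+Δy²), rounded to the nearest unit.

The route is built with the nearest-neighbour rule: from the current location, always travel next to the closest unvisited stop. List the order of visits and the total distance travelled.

Total distance 44 via the nearest-neighbour route Hub → stop 3 → stop 1 → stop 2 → stop 4 → Hub.

Hub → [stop 3:14 / stop 4:16 / stop 1:18 / stop 2:20] → stop 3 (14)
stop 3 → [stop 1:4 / stop 4:5 / stop 2:6] → stop 1 (4)
stop 1 → [stop 2:2 / stop 4:7] → stop 2 (2)
stop 2 → [stop 4:8] → stop 4 (8)
Return stop 4→Hub: 16.
Total = 14 + 4 + 2 + 8 + 16 = 44.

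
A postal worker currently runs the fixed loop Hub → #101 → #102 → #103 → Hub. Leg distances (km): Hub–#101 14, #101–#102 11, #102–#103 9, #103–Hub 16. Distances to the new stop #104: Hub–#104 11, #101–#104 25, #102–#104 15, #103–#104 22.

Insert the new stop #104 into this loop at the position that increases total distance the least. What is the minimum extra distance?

+17 km — insert #104 between #103 and Hub.

Insertion cost between consecutive stops i–j is d(i,#104) + d(#104,j) − d(i,j):
  between Hub and #101: 11 + 25 − 14 = 22
  between #101 and #102: 25 + 15 − 11 = 29
  between #102 and #103: 15 + 22 − 9 = 28
  between #103 and Hub: 22 + 11 − 16 = 17
Cheapest insertion is between #103 and Hub, adding 17.
New total = 50 + 17 = 67.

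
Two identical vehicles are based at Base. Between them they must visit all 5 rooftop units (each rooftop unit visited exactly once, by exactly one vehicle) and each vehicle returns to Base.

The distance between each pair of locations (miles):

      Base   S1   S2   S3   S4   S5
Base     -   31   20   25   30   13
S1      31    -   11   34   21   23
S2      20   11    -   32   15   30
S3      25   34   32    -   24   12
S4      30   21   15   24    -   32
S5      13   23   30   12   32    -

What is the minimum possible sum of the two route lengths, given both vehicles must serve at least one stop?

There are 2^4 − 1 = 15 ways to divide the 5 stops into two non-empty groups. For each, the best each vehicle can do is its own shortest tour through its group:
  {S1} + {S2, S3, S4, S5}: 62 + 84 = 146
  {S2} + {S1, S3, S4, S5}: 40 + 101 = 141
  {S1, S2} + {S3, S4, S5}: 62 + 79 = 141
  {S3} + {S1, S2, S4, S5}: 50 + 92 = 142
  {S1, S3} + {S2, S4, S5}: 90 + 80 = 170
  {S2, S3} + {S1, S4, S5}: 77 + 87 = 164
  … (15 splits in total)
  {S1, S2, S3, S4} + {S5}: 101 + 26 = 127  ← best
Best: vehicle 1 Base → S2 → S1 → S4 → S3 → Base = 101; vehicle 2 Base → S5 → Base = 26; combined 127.

127 miles — the smallest possible combined total.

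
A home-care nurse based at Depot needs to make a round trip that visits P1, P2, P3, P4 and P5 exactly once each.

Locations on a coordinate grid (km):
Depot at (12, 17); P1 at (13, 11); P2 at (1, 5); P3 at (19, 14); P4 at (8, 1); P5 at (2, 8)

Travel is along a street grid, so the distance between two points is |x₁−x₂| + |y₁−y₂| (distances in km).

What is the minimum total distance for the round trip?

Depot → P1 → P2 → P3 → P4 → P5 → Depot: 7+18+27+24+13+19 = 108
Depot → P1 → P2 → P3 → P5 → P4 → Depot: 7+18+27+23+13+20 = 108
Depot → P1 → P2 → P4 → P3 → P5 → Depot: 7+18+11+24+23+19 = 102
Depot → P1 → P2 → P4 → P5 → P3 → Depot: 7+18+11+13+23+10 = 82
Depot → P1 → P2 → P5 → P3 → P4 → Depot: 7+18+4+23+24+20 = 96
Depot → P1 → P2 → P5 → P4 → P3 → Depot: 7+18+4+13+24+10 = 76
Depot → P1 → P3 → P2 → P4 → P5 → Depot: 7+9+27+11+13+19 = 86
Depot → P1 → P3 → P2 → P5 → P4 → Depot: 7+9+27+4+13+20 = 80
Depot → P1 → P3 → P4 → P2 → P5 → Depot: 7+9+24+11+4+19 = 74
Depot → P1 → P3 → P4 → P5 → P2 → Depot: 7+9+24+13+4+23 = 80
Depot → P1 → P3 → P5 → P2 → P4 → Depot: 7+9+23+4+11+20 = 74
Depot → P1 → P3 → P5 → P4 → P2 → Depot: 7+9+23+13+11+23 = 86
Depot → P1 → P4 → P2 → P3 → P5 → Depot: 7+15+11+27+23+19 = 102
Depot → P1 → P4 → P2 → P5 → P3 → Depot: 7+15+11+4+23+10 = 70
… (46 more)
Depot → P3 → P1 → P4 → P2 → P5 → Depot: 10+9+15+11+4+19 = 68  ← best
The minimum is 68.
One optimal route: Depot → P3 → P1 → P4 → P2 → P5 → Depot (or its reverse).

Shortest round trip = 68 km.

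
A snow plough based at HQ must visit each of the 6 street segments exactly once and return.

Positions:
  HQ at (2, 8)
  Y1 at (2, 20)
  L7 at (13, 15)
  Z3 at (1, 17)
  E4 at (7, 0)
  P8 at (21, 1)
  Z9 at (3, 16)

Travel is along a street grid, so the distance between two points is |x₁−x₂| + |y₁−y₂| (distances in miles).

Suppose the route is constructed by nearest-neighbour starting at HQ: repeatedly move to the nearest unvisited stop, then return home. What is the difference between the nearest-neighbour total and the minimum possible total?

Excess over optimum: 14 miles.

From HQ: Z9=9, Z3=10, Y1=12, E4=13, L7=18, P8=26 → choose Z9 (9).
From Z9: Z3=3, Y1=5, L7=11, E4=20, P8=33 → choose Z3 (3).
From Z3: Y1=4, L7=14, E4=23, P8=36 → choose Y1 (4).
From Y1: L7=16, E4=25, P8=38 → choose L7 (16).
From L7: E4=21, P8=22 → choose E4 (21).
From E4: P8=15 → choose P8 (15).
NN route HQ → Z9 → Z3 → Y1 → L7 → E4 → P8 → HQ costs 94.
Optimal: HQ → Y1 → Z3 → Z9 → L7 → P8 → E4 → HQ costs 80 (by enumerating all 360 distinct tours).
Excess = 94 − 80 = 14.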